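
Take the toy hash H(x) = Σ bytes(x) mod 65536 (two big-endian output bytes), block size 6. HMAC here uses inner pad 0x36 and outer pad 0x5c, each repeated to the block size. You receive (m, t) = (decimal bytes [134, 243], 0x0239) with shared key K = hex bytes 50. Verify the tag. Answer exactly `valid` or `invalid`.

Key hex bytes 50 is 1 byte ≤ B = 6; zero-pad to 6 bytes: K' = 50 00 00 00 00 00.
K' ⊕ ipad = 66 36 36 36 36 36; K' ⊕ opad = 0c 5c 5c 5c 5c 5c.
Inner hash: sum = 102+54+54+54+54+54+134+243 = 749 → 02 ed.
Outer hash (recomputed tag): sum = 12+92+92+92+92+92+2+237 = 711 → 02 c7.
Recomputed tag = 02c7; claimed = 0239 → mismatch.

invalid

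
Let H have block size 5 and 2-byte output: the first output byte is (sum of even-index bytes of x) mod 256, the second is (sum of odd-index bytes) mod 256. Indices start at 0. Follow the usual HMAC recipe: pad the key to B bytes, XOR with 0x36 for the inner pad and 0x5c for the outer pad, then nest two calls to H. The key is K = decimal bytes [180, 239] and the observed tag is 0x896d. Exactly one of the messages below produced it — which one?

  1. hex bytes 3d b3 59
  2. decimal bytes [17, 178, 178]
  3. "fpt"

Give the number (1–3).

Key decimal bytes [180, 239] = b4 ef is 2 bytes ≤ B = 5; zero-pad to 5 bytes: K' = b4 ef 00 00 00.
K' ⊕ ipad = 82 d9 36 36 36; K' ⊕ opad = e8 b3 5c 5c 5c.
m1: inner = H(82 d9 36 36 36 3d b3 59) = a1 a5; tag = H(e8 b3 5c 5c 5c a1 a5) = 45b0
m2: inner = H(82 d9 36 36 36 11 b2 b2) = a0 d2; tag = H(e8 b3 5c 5c 5c a0 d2) = 72af
m3: inner = H(82 d9 36 36 36 66 70 74) = 5e e9; tag = H(e8 b3 5c 5c 5c 5e e9) = 896d ← matches

3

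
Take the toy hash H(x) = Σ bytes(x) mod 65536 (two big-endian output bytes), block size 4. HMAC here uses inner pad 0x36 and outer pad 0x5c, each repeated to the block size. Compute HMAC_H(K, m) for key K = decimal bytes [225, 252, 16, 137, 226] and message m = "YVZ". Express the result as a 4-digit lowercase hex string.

0135

Key decimal bytes [225, 252, 16, 137, 226] = e1 fc 10 89 e2 is 5 bytes > B = 4, so hash it first: H(key) = 03 58, then zero-pad to 4 bytes: K' = 03 58 00 00.
K' ⊕ ipad = 35 6e 36 36.  K' ⊕ opad = 5f 04 5c 5c.
Inner input = (K'⊕ipad) ∥ m = 35 6e 36 36 ∥ 59 56 5a.
Inner hash: sum = 53+110+54+54+89+86+90 = 536 → 02 18.
Outer input = (K'⊕opad) ∥ inner = 5f 04 5c 5c ∥ 02 18.
Outer hash (tag): sum = 95+4+92+92+2+24 = 309 → 01 35.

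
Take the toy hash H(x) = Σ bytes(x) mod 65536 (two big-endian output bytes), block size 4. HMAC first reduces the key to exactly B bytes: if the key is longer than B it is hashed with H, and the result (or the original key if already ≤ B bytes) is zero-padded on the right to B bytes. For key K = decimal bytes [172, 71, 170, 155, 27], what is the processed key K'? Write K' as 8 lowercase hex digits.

|K| = 5 > B = 4, so first hash the key.
H(K): sum = 172+71+170+155+27 = 595 → 02 53.
Zero-pad H(K) = 02 53 to 4 bytes: K' = 02 53 00 00.

02530000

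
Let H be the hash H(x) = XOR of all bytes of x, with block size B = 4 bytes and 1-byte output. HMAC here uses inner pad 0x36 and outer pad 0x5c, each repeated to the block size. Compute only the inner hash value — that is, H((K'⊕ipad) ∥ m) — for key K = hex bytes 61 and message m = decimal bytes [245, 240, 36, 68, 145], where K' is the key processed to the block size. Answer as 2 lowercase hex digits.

Key hex bytes 61 is 1 byte ≤ B = 4; zero-pad to 4 bytes: K' = 61 00 00 00.
K' ⊕ ipad = 57 36 36 36.
Inner input = 57 36 36 36 ∥ f5 f0 24 44 91.
Inner hash: XOR 57⊕36⊕36⊕36⊕f5⊕f0⊕24⊕44⊕91 = 95.

95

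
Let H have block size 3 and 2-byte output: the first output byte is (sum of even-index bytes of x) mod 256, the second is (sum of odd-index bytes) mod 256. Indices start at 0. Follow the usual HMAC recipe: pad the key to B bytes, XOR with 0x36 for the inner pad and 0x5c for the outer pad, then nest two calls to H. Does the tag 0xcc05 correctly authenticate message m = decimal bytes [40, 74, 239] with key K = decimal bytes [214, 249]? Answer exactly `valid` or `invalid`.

valid

Key decimal bytes [214, 249] = d6 f9 is 2 bytes ≤ B = 3; zero-pad to 3 bytes: K' = d6 f9 00.
K' ⊕ ipad = e0 cf 36; K' ⊕ opad = 8a a5 5c.
Inner hash: even-index sum = 352 mod 256 = 96; odd-index sum = 486 mod 256 = 230 → 60 e6.
Outer hash (recomputed tag): even-index sum = 460 mod 256 = 204; odd-index sum = 261 mod 256 = 5 → cc 05.
Recomputed tag = cc05; claimed = cc05 → match.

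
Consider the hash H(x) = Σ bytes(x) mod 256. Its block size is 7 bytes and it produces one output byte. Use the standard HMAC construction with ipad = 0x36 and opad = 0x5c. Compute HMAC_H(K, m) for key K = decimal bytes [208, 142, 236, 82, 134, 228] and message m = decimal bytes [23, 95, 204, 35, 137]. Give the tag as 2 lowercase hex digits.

Key decimal bytes [208, 142, 236, 82, 134, 228] = d0 8e ec 52 86 e4 is 6 bytes ≤ B = 7; zero-pad to 7 bytes: K' = d0 8e ec 52 86 e4 00.
K' ⊕ ipad = e6 b8 da 64 b0 d2 36.  K' ⊕ opad = 8c d2 b0 0e da b8 5c.
Inner input = (K'⊕ipad) ∥ m = e6 b8 da 64 b0 d2 36 ∥ 17 5f cc 23 89.
Inner hash: sum = 230+184+218+100+176+210+54+23+95+204+35+137 = 1666; mod 256 = 130 → 82.
Outer input = (K'⊕opad) ∥ inner = 8c d2 b0 0e da b8 5c ∥ 82.
Outer hash (tag): sum = 140+210+176+14+218+184+92+130 = 1164; mod 256 = 140 → 8c.

8c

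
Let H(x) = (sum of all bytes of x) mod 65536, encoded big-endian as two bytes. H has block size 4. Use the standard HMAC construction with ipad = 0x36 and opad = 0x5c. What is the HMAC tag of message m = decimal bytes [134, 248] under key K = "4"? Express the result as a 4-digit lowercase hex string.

Key "4" = 34 is 1 byte ≤ B = 4; zero-pad to 4 bytes: K' = 34 00 00 00.
K' ⊕ ipad = 02 36 36 36.  K' ⊕ opad = 68 5c 5c 5c.
Inner input = (K'⊕ipad) ∥ m = 02 36 36 36 ∥ 86 f8.
Inner hash: sum = 2+54+54+54+134+248 = 546 → 02 22.
Outer input = (K'⊕opad) ∥ inner = 68 5c 5c 5c ∥ 02 22.
Outer hash (tag): sum = 104+92+92+92+2+34 = 416 → 01 a0.

01a0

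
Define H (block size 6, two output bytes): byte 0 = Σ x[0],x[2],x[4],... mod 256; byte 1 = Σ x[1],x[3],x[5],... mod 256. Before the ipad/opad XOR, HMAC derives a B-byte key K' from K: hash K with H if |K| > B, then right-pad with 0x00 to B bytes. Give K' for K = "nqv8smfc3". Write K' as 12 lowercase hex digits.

|K| = 9 > B = 6, so first hash the key.
H(K): even-index sum = 496 mod 256 = 240; odd-index sum = 377 mod 256 = 121 → f0 79.
Zero-pad H(K) = f0 79 to 6 bytes: K' = f0 79 00 00 00 00.

f07900000000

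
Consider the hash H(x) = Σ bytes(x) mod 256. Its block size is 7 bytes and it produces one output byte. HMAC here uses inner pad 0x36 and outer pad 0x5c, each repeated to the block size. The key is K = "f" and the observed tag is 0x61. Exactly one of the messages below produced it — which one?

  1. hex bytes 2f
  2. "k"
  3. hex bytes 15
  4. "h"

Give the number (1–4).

Key "f" = 66 is 1 byte ≤ B = 7; zero-pad to 7 bytes: K' = 66 00 00 00 00 00 00.
K' ⊕ ipad = 50 36 36 36 36 36 36; K' ⊕ opad = 3a 5c 5c 5c 5c 5c 5c.
m1: inner = H(50 36 36 36 36 36 36 2f) = c3; tag = H(3a 5c 5c 5c 5c 5c 5c c3) = 25
m2: inner = H(50 36 36 36 36 36 36 6b) = ff; tag = H(3a 5c 5c 5c 5c 5c 5c ff) = 61 ← matches
m3: inner = H(50 36 36 36 36 36 36 15) = a9; tag = H(3a 5c 5c 5c 5c 5c 5c a9) = 0b
m4: inner = H(50 36 36 36 36 36 36 68) = fc; tag = H(3a 5c 5c 5c 5c 5c 5c fc) = 5e

2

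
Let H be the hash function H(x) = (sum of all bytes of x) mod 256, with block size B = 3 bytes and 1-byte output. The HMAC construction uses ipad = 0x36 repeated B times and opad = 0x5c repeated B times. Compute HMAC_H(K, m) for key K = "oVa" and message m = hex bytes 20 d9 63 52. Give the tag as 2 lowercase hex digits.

Key "oVa" = 6f 56 61 is exactly B = 3 bytes: K' = 6f 56 61.
K' ⊕ ipad = 59 60 57.  K' ⊕ opad = 33 0a 3d.
Inner input = (K'⊕ipad) ∥ m = 59 60 57 ∥ 20 d9 63 52.
Inner hash: sum = 89+96+87+32+217+99+82 = 702; mod 256 = 190 → be.
Outer input = (K'⊕opad) ∥ inner = 33 0a 3d ∥ be.
Outer hash (tag): sum = 51+10+61+190 = 312; mod 256 = 56 → 38.

38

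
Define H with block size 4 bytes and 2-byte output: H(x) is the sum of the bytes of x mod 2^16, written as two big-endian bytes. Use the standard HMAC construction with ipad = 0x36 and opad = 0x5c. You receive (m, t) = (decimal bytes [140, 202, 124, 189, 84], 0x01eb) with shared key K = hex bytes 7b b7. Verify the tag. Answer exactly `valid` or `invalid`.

valid

Key hex bytes 7b b7 is 2 bytes ≤ B = 4; zero-pad to 4 bytes: K' = 7b b7 00 00.
K' ⊕ ipad = 4d 81 36 36; K' ⊕ opad = 27 eb 5c 5c.
Inner hash: sum = 77+129+54+54+140+202+124+189+84 = 1053 → 04 1d.
Outer hash (recomputed tag): sum = 39+235+92+92+4+29 = 491 → 01 eb.
Recomputed tag = 01eb; claimed = 01eb → match.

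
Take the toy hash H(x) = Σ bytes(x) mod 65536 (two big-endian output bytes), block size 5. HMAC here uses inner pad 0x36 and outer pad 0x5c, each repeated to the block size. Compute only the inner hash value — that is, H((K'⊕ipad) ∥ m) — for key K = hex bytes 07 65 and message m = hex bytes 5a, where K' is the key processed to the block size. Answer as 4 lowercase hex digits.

Key hex bytes 07 65 is 2 bytes ≤ B = 5; zero-pad to 5 bytes: K' = 07 65 00 00 00.
K' ⊕ ipad = 31 53 36 36 36.
Inner input = 31 53 36 36 36 ∥ 5a.
Inner hash: sum = 49+83+54+54+54+90 = 384 → 01 80.

0180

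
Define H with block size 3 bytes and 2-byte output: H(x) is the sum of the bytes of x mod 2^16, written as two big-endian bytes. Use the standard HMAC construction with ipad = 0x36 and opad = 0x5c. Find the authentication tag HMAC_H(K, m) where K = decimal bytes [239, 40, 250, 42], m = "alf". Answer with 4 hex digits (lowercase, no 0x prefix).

Key decimal bytes [239, 40, 250, 42] = ef 28 fa 2a is 4 bytes > B = 3, so hash it first: H(key) = 02 3b, then zero-pad to 3 bytes: K' = 02 3b 00.
K' ⊕ ipad = 34 0d 36.  K' ⊕ opad = 5e 67 5c.
Inner input = (K'⊕ipad) ∥ m = 34 0d 36 ∥ 61 6c 66.
Inner hash: sum = 52+13+54+97+108+102 = 426 → 01 aa.
Outer input = (K'⊕opad) ∥ inner = 5e 67 5c ∥ 01 aa.
Outer hash (tag): sum = 94+103+92+1+170 = 460 → 01 cc.

01cc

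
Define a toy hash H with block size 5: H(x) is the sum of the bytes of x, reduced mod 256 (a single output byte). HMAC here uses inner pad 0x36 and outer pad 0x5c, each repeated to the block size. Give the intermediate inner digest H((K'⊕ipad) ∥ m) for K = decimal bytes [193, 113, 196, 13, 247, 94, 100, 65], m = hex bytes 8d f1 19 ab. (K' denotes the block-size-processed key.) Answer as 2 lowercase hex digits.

e5

Key decimal bytes [193, 113, 196, 13, 247, 94, 100, 65] = c1 71 c4 0d f7 5e 64 41 is 8 bytes > B = 5, so hash it first: H(key) = fd, then zero-pad to 5 bytes: K' = fd 00 00 00 00.
K' ⊕ ipad = cb 36 36 36 36.
Inner input = cb 36 36 36 36 ∥ 8d f1 19 ab.
Inner hash: sum = 203+54+54+54+54+141+241+25+171 = 997; mod 256 = 229 → e5.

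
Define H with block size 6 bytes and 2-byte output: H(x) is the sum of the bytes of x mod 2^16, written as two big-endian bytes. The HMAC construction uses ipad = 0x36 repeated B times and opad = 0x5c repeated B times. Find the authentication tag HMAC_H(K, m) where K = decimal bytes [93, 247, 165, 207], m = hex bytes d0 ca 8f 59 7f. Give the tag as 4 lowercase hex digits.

031b

Key decimal bytes [93, 247, 165, 207] = 5d f7 a5 cf is 4 bytes ≤ B = 6; zero-pad to 6 bytes: K' = 5d f7 a5 cf 00 00.
K' ⊕ ipad = 6b c1 93 f9 36 36.  K' ⊕ opad = 01 ab f9 93 5c 5c.
Inner input = (K'⊕ipad) ∥ m = 6b c1 93 f9 36 36 ∥ d0 ca 8f 59 7f.
Inner hash: sum = 107+193+147+249+54+54+208+202+143+89+127 = 1573 → 06 25.
Outer input = (K'⊕opad) ∥ inner = 01 ab f9 93 5c 5c ∥ 06 25.
Outer hash (tag): sum = 1+171+249+147+92+92+6+37 = 795 → 03 1b.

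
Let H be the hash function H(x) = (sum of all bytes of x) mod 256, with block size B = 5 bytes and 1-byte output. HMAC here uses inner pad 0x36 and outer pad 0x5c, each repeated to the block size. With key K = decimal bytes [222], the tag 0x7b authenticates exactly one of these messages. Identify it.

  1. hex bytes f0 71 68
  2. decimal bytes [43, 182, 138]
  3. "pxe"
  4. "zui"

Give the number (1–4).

1

Key decimal bytes [222] = de is 1 byte ≤ B = 5; zero-pad to 5 bytes: K' = de 00 00 00 00.
K' ⊕ ipad = e8 36 36 36 36; K' ⊕ opad = 82 5c 5c 5c 5c.
m1: inner = H(e8 36 36 36 36 f0 71 68) = 89; tag = H(82 5c 5c 5c 5c 89) = 7b ← matches
m2: inner = H(e8 36 36 36 36 2b b6 8a) = 2b; tag = H(82 5c 5c 5c 5c 2b) = 1d
m3: inner = H(e8 36 36 36 36 70 78 65) = 0d; tag = H(82 5c 5c 5c 5c 0d) = ff
m4: inner = H(e8 36 36 36 36 7a 75 69) = 18; tag = H(82 5c 5c 5c 5c 18) = 0a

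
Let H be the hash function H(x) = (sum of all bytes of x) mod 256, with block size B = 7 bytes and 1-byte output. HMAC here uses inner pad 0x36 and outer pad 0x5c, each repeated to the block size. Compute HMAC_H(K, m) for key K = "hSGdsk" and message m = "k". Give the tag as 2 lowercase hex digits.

Key "hSGdsk" = 68 53 47 64 73 6b is 6 bytes ≤ B = 7; zero-pad to 7 bytes: K' = 68 53 47 64 73 6b 00.
K' ⊕ ipad = 5e 65 71 52 45 5d 36.  K' ⊕ opad = 34 0f 1b 38 2f 37 5c.
Inner input = (K'⊕ipad) ∥ m = 5e 65 71 52 45 5d 36 ∥ 6b.
Inner hash: sum = 94+101+113+82+69+93+54+107 = 713; mod 256 = 201 → c9.
Outer input = (K'⊕opad) ∥ inner = 34 0f 1b 38 2f 37 5c ∥ c9.
Outer hash (tag): sum = 52+15+27+56+47+55+92+201 = 545; mod 256 = 33 → 21.

21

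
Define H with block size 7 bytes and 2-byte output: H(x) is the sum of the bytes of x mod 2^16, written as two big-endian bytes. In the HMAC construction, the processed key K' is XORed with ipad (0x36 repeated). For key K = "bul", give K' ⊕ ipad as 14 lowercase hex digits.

Key "bul" = 62 75 6c is 3 bytes ≤ B = 7; zero-pad to 7 bytes: K' = 62 75 6c 00 00 00 00.
XOR each byte with 0x36: 62⊕36=54, 75⊕36=43, 6c⊕36=5a, 00⊕36=36, 00⊕36=36, 00⊕36=36, 00⊕36=36.

54435a36363636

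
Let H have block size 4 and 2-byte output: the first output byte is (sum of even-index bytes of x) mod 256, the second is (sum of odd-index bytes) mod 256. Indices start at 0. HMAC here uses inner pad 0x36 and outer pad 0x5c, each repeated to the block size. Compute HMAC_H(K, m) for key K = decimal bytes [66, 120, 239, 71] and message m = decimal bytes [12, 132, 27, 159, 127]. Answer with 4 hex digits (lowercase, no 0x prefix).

Key decimal bytes [66, 120, 239, 71] = 42 78 ef 47 is exactly B = 4 bytes: K' = 42 78 ef 47.
K' ⊕ ipad = 74 4e d9 71.  K' ⊕ opad = 1e 24 b3 1b.
Inner input = (K'⊕ipad) ∥ m = 74 4e d9 71 ∥ 0c 84 1b 9f 7f.
Inner hash: even-index sum = 499 mod 256 = 243; odd-index sum = 482 mod 256 = 226 → f3 e2.
Outer input = (K'⊕opad) ∥ inner = 1e 24 b3 1b ∥ f3 e2.
Outer hash (tag): even-index sum = 452 mod 256 = 196; odd-index sum = 289 mod 256 = 33 → c4 21.

c421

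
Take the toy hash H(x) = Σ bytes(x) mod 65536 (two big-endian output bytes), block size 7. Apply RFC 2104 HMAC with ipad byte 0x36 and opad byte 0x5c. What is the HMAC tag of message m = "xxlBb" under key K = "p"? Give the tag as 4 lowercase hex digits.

Key "p" = 70 is 1 byte ≤ B = 7; zero-pad to 7 bytes: K' = 70 00 00 00 00 00 00.
K' ⊕ ipad = 46 36 36 36 36 36 36.  K' ⊕ opad = 2c 5c 5c 5c 5c 5c 5c.
Inner input = (K'⊕ipad) ∥ m = 46 36 36 36 36 36 36 ∥ 78 78 6c 42 62.
Inner hash: sum = 70+54+54+54+54+54+54+120+120+108+66+98 = 906 → 03 8a.
Outer input = (K'⊕opad) ∥ inner = 2c 5c 5c 5c 5c 5c 5c ∥ 03 8a.
Outer hash (tag): sum = 44+92+92+92+92+92+92+3+138 = 737 → 02 e1.

02e1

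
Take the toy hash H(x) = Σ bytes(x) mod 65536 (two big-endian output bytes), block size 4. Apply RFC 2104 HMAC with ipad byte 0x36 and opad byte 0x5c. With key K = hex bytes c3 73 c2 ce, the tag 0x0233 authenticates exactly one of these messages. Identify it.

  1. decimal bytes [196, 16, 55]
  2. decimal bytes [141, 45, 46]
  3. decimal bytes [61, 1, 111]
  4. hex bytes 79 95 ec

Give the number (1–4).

Key hex bytes c3 73 c2 ce is exactly B = 4 bytes: K' = c3 73 c2 ce.
K' ⊕ ipad = f5 45 f4 f8; K' ⊕ opad = 9f 2f 9e 92.
m1: inner = H(f5 45 f4 f8 c4 10 37) = 04 31; tag = H(9f 2f 9e 92 04 31) = 0233 ← matches
m2: inner = H(f5 45 f4 f8 8d 2d 2e) = 04 0e; tag = H(9f 2f 9e 92 04 0e) = 0210
m3: inner = H(f5 45 f4 f8 3d 01 6f) = 03 d3; tag = H(9f 2f 9e 92 03 d3) = 02d4
m4: inner = H(f5 45 f4 f8 79 95 ec) = 05 20; tag = H(9f 2f 9e 92 05 20) = 0223

1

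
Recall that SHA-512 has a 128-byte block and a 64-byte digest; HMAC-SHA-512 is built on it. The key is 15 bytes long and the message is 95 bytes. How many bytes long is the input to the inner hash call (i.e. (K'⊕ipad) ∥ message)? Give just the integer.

Key is 15 ≤ 128 bytes, zero-padded: |K'| = 128.
Inner input = (K'⊕ipad) ∥ m → 128 + 95 = 223 bytes.

223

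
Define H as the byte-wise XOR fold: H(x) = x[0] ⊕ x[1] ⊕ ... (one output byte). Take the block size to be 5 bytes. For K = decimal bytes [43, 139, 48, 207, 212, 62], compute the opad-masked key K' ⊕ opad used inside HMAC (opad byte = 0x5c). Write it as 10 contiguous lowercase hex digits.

e95c5c5c5c

Key decimal bytes [43, 139, 48, 207, 212, 62] = 2b 8b 30 cf d4 3e is 6 bytes > B = 5, so hash it first: H(key) = b5, then zero-pad to 5 bytes: K' = b5 00 00 00 00.
XOR each byte with 0x5c: b5⊕5c=e9, 00⊕5c=5c, 00⊕5c=5c, 00⊕5c=5c, 00⊕5c=5c.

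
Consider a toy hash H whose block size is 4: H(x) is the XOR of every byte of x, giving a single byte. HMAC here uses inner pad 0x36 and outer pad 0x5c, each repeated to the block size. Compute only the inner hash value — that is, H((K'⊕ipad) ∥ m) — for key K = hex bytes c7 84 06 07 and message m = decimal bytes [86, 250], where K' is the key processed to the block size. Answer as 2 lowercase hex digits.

Key hex bytes c7 84 06 07 is exactly B = 4 bytes: K' = c7 84 06 07.
K' ⊕ ipad = f1 b2 30 31.
Inner input = f1 b2 30 31 ∥ 56 fa.
Inner hash: XOR f1⊕b2⊕30⊕31⊕56⊕fa = ee.

ee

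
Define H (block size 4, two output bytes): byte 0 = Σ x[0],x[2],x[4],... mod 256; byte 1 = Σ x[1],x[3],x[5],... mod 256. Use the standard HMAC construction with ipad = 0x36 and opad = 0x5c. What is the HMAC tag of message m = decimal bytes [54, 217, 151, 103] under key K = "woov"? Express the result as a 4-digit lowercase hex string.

c536

Key "woov" = 77 6f 6f 76 is exactly B = 4 bytes: K' = 77 6f 6f 76.
K' ⊕ ipad = 41 59 59 40.  K' ⊕ opad = 2b 33 33 2a.
Inner input = (K'⊕ipad) ∥ m = 41 59 59 40 ∥ 36 d9 97 67.
Inner hash: even-index sum = 359 mod 256 = 103; odd-index sum = 473 mod 256 = 217 → 67 d9.
Outer input = (K'⊕opad) ∥ inner = 2b 33 33 2a ∥ 67 d9.
Outer hash (tag): even-index sum = 197 mod 256 = 197; odd-index sum = 310 mod 256 = 54 → c5 36.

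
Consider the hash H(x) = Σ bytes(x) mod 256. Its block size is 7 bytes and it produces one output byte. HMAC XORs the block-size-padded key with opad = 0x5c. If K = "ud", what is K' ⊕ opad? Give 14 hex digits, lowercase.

Key "ud" = 75 64 is 2 bytes ≤ B = 7; zero-pad to 7 bytes: K' = 75 64 00 00 00 00 00.
XOR each byte with 0x5c: 75⊕5c=29, 64⊕5c=38, 00⊕5c=5c, 00⊕5c=5c, 00⊕5c=5c, 00⊕5c=5c, 00⊕5c=5c.

29385c5c5c5c5c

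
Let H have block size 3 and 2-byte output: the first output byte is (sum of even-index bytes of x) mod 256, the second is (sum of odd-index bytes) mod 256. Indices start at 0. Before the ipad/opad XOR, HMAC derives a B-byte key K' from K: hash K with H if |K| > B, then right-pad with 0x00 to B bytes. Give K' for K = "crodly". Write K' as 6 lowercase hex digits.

3e4f00

|K| = 6 > B = 3, so first hash the key.
H(K): even-index sum = 318 mod 256 = 62; odd-index sum = 335 mod 256 = 79 → 3e 4f.
Zero-pad H(K) = 3e 4f to 3 bytes: K' = 3e 4f 00.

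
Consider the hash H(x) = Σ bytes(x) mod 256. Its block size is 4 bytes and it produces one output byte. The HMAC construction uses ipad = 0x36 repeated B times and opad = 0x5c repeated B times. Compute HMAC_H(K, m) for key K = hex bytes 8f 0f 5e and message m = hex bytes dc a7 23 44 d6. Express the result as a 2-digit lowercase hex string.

Key hex bytes 8f 0f 5e is 3 bytes ≤ B = 4; zero-pad to 4 bytes: K' = 8f 0f 5e 00.
K' ⊕ ipad = b9 39 68 36.  K' ⊕ opad = d3 53 02 5c.
Inner input = (K'⊕ipad) ∥ m = b9 39 68 36 ∥ dc a7 23 44 d6.
Inner hash: sum = 185+57+104+54+220+167+35+68+214 = 1104; mod 256 = 80 → 50.
Outer input = (K'⊕opad) ∥ inner = d3 53 02 5c ∥ 50.
Outer hash (tag): sum = 211+83+2+92+80 = 468; mod 256 = 212 → d4.

d4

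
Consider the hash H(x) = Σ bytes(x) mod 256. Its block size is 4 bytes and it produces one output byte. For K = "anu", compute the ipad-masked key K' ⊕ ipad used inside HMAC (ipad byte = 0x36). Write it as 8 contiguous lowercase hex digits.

Key "anu" = 61 6e 75 is 3 bytes ≤ B = 4; zero-pad to 4 bytes: K' = 61 6e 75 00.
XOR each byte with 0x36: 61⊕36=57, 6e⊕36=58, 75⊕36=43, 00⊕36=36.

57584336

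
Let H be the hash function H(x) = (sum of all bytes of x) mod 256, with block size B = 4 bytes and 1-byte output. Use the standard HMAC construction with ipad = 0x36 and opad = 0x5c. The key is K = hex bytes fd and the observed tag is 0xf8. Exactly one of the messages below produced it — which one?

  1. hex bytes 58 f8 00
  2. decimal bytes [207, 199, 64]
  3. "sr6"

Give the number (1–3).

Key hex bytes fd is 1 byte ≤ B = 4; zero-pad to 4 bytes: K' = fd 00 00 00.
K' ⊕ ipad = cb 36 36 36; K' ⊕ opad = a1 5c 5c 5c.
m1: inner = H(cb 36 36 36 58 f8 00) = bd; tag = H(a1 5c 5c 5c bd) = 72
m2: inner = H(cb 36 36 36 cf c7 40) = 43; tag = H(a1 5c 5c 5c 43) = f8 ← matches
m3: inner = H(cb 36 36 36 73 72 36) = 88; tag = H(a1 5c 5c 5c 88) = 3d

2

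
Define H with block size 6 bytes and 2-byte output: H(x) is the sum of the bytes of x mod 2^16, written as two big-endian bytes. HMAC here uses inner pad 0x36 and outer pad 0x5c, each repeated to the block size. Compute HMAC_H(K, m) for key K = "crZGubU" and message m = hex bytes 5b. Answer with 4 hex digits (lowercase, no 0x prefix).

03c8

Key "crZGubU" = 63 72 5a 47 75 62 55 is 7 bytes > B = 6, so hash it first: H(key) = 02 a2, then zero-pad to 6 bytes: K' = 02 a2 00 00 00 00.
K' ⊕ ipad = 34 94 36 36 36 36.  K' ⊕ opad = 5e fe 5c 5c 5c 5c.
Inner input = (K'⊕ipad) ∥ m = 34 94 36 36 36 36 ∥ 5b.
Inner hash: sum = 52+148+54+54+54+54+91 = 507 → 01 fb.
Outer input = (K'⊕opad) ∥ inner = 5e fe 5c 5c 5c 5c ∥ 01 fb.
Outer hash (tag): sum = 94+254+92+92+92+92+1+251 = 968 → 03 c8.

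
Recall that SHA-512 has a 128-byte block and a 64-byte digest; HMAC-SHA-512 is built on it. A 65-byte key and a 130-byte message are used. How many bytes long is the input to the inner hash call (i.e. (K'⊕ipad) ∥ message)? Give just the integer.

Key is 65 ≤ 128 bytes, zero-padded: |K'| = 128.
Inner input = (K'⊕ipad) ∥ m → 128 + 130 = 258 bytes.

258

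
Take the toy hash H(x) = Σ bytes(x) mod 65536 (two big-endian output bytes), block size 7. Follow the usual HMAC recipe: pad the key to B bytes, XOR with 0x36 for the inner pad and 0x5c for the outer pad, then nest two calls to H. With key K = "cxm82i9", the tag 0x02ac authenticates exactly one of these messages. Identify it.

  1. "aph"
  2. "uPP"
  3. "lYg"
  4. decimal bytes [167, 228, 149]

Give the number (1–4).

3

Key "cxm82i9" = 63 78 6d 38 32 69 39 is exactly B = 7 bytes: K' = 63 78 6d 38 32 69 39.
K' ⊕ ipad = 55 4e 5b 0e 04 5f 0f; K' ⊕ opad = 3f 24 31 64 6e 35 65.
m1: inner = H(55 4e 5b 0e 04 5f 0f 61 70 68) = 02 b7; tag = H(3f 24 31 64 6e 35 65 02 b7) = 02b9
m2: inner = H(55 4e 5b 0e 04 5f 0f 75 50 50) = 02 93; tag = H(3f 24 31 64 6e 35 65 02 93) = 0295
m3: inner = H(55 4e 5b 0e 04 5f 0f 6c 59 67) = 02 aa; tag = H(3f 24 31 64 6e 35 65 02 aa) = 02ac ← matches
m4: inner = H(55 4e 5b 0e 04 5f 0f a7 e4 95) = 03 9e; tag = H(3f 24 31 64 6e 35 65 03 9e) = 02a1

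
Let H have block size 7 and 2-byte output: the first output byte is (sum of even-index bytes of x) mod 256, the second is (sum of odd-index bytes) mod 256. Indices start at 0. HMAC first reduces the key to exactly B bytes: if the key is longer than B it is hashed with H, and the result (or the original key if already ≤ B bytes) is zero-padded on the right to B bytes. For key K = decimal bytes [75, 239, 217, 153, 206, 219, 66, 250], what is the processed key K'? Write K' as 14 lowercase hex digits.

|K| = 8 > B = 7, so first hash the key.
H(K): even-index sum = 564 mod 256 = 52; odd-index sum = 861 mod 256 = 93 → 34 5d.
Zero-pad H(K) = 34 5d to 7 bytes: K' = 34 5d 00 00 00 00 00.

345d0000000000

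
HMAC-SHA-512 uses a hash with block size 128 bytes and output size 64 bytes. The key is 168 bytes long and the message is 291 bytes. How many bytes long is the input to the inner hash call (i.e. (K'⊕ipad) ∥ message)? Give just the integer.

419

Key is 168 > 128 bytes, so it is hashed to 64 bytes then zero-padded to 128: |K'| = 128.
Inner input = (K'⊕ipad) ∥ m → 128 + 291 = 419 bytes.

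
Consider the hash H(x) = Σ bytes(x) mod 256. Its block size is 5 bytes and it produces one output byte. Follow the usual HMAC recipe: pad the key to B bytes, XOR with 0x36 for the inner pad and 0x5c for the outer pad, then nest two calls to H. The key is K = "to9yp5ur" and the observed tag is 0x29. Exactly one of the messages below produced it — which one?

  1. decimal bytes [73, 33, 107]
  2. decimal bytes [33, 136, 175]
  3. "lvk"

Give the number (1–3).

Key "to9yp5ur" = 74 6f 39 79 70 35 75 72 is 8 bytes > B = 5, so hash it first: H(key) = 21, then zero-pad to 5 bytes: K' = 21 00 00 00 00.
K' ⊕ ipad = 17 36 36 36 36; K' ⊕ opad = 7d 5c 5c 5c 5c.
m1: inner = H(17 36 36 36 36 49 21 6b) = c4; tag = H(7d 5c 5c 5c 5c c4) = b1
m2: inner = H(17 36 36 36 36 21 88 af) = 47; tag = H(7d 5c 5c 5c 5c 47) = 34
m3: inner = H(17 36 36 36 36 6c 76 6b) = 3c; tag = H(7d 5c 5c 5c 5c 3c) = 29 ← matches

3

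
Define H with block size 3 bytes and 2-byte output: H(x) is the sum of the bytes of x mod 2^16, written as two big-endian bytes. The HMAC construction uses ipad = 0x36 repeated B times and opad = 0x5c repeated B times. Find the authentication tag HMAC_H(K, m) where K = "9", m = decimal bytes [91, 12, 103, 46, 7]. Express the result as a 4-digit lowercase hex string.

Key "9" = 39 is 1 byte ≤ B = 3; zero-pad to 3 bytes: K' = 39 00 00.
K' ⊕ ipad = 0f 36 36.  K' ⊕ opad = 65 5c 5c.
Inner input = (K'⊕ipad) ∥ m = 0f 36 36 ∥ 5b 0c 67 2e 07.
Inner hash: sum = 15+54+54+91+12+103+46+7 = 382 → 01 7e.
Outer input = (K'⊕opad) ∥ inner = 65 5c 5c ∥ 01 7e.
Outer hash (tag): sum = 101+92+92+1+126 = 412 → 01 9c.

019c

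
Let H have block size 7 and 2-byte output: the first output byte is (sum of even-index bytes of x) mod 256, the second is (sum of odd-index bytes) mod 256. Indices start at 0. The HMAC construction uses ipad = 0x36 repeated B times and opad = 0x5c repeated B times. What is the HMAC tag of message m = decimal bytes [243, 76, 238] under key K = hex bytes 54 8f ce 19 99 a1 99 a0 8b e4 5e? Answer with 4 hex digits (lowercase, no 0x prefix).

Key hex bytes 54 8f ce 19 99 a1 99 a0 8b e4 5e is 11 bytes > B = 7, so hash it first: H(key) = 3d cd, then zero-pad to 7 bytes: K' = 3d cd 00 00 00 00 00.
K' ⊕ ipad = 0b fb 36 36 36 36 36.  K' ⊕ opad = 61 91 5c 5c 5c 5c 5c.
Inner input = (K'⊕ipad) ∥ m = 0b fb 36 36 36 36 36 ∥ f3 4c ee.
Inner hash: even-index sum = 249 mod 256 = 249; odd-index sum = 840 mod 256 = 72 → f9 48.
Outer input = (K'⊕opad) ∥ inner = 61 91 5c 5c 5c 5c 5c ∥ f9 48.
Outer hash (tag): even-index sum = 445 mod 256 = 189; odd-index sum = 578 mod 256 = 66 → bd 42.

bd42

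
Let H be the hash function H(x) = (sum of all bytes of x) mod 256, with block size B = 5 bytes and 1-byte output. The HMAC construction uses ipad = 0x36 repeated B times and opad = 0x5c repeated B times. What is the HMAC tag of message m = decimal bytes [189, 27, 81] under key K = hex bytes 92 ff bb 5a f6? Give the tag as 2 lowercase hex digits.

Key hex bytes 92 ff bb 5a f6 is exactly B = 5 bytes: K' = 92 ff bb 5a f6.
K' ⊕ ipad = a4 c9 8d 6c c0.  K' ⊕ opad = ce a3 e7 06 aa.
Inner input = (K'⊕ipad) ∥ m = a4 c9 8d 6c c0 ∥ bd 1b 51.
Inner hash: sum = 164+201+141+108+192+189+27+81 = 1103; mod 256 = 79 → 4f.
Outer input = (K'⊕opad) ∥ inner = ce a3 e7 06 aa ∥ 4f.
Outer hash (tag): sum = 206+163+231+6+170+79 = 855; mod 256 = 87 → 57.

57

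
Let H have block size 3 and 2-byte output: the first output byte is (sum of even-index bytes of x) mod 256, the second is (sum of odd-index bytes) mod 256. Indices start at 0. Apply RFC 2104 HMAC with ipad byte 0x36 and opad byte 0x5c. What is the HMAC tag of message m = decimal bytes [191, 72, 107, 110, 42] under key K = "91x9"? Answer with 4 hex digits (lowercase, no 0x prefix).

Key "91x9" = 39 31 78 39 is 4 bytes > B = 3, so hash it first: H(key) = b1 6a, then zero-pad to 3 bytes: K' = b1 6a 00.
K' ⊕ ipad = 87 5c 36.  K' ⊕ opad = ed 36 5c.
Inner input = (K'⊕ipad) ∥ m = 87 5c 36 ∥ bf 48 6b 6e 2a.
Inner hash: even-index sum = 371 mod 256 = 115; odd-index sum = 432 mod 256 = 176 → 73 b0.
Outer input = (K'⊕opad) ∥ inner = ed 36 5c ∥ 73 b0.
Outer hash (tag): even-index sum = 505 mod 256 = 249; odd-index sum = 169 mod 256 = 169 → f9 a9.

f9a9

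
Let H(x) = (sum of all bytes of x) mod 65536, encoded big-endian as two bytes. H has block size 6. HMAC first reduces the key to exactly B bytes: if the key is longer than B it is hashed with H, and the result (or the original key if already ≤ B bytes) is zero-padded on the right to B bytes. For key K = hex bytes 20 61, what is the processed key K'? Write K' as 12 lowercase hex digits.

206100000000

Key hex bytes 20 61 is 2 bytes ≤ B = 6; zero-pad to 6 bytes: K' = 20 61 00 00 00 00.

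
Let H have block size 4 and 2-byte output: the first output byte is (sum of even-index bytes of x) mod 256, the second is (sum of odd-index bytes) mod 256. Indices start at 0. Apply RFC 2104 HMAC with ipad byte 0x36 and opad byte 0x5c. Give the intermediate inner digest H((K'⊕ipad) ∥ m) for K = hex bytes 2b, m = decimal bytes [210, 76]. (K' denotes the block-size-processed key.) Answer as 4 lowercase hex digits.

Key hex bytes 2b is 1 byte ≤ B = 4; zero-pad to 4 bytes: K' = 2b 00 00 00.
K' ⊕ ipad = 1d 36 36 36.
Inner input = 1d 36 36 36 ∥ d2 4c.
Inner hash: even-index sum = 293 mod 256 = 37; odd-index sum = 184 mod 256 = 184 → 25 b8.

25b8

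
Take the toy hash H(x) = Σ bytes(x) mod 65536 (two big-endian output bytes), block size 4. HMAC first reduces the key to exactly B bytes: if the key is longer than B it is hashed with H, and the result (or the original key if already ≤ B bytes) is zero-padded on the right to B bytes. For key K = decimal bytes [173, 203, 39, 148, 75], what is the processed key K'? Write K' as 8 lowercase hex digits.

027e0000

|K| = 5 > B = 4, so first hash the key.
H(K): sum = 173+203+39+148+75 = 638 → 02 7e.
Zero-pad H(K) = 02 7e to 4 bytes: K' = 02 7e 00 00.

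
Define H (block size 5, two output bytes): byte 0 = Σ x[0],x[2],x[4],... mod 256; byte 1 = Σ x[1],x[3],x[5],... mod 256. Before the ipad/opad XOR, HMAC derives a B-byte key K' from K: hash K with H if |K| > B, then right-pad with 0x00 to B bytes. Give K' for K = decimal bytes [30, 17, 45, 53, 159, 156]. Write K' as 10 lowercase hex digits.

eae2000000

|K| = 6 > B = 5, so first hash the key.
H(K): even-index sum = 234 mod 256 = 234; odd-index sum = 226 mod 256 = 226 → ea e2.
Zero-pad H(K) = ea e2 to 5 bytes: K' = ea e2 00 00 00.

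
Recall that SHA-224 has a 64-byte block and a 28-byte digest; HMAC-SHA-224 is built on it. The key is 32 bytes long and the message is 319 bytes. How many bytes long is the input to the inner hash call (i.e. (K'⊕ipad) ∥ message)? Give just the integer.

Key is 32 ≤ 64 bytes, zero-padded: |K'| = 64.
Inner input = (K'⊕ipad) ∥ m → 64 + 319 = 383 bytes.

383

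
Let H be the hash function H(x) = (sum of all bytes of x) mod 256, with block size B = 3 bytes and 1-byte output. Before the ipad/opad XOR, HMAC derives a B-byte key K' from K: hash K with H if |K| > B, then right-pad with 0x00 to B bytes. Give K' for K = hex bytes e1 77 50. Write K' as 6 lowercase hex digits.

e17750

Key hex bytes e1 77 50 is exactly B = 3 bytes: K' = e1 77 50.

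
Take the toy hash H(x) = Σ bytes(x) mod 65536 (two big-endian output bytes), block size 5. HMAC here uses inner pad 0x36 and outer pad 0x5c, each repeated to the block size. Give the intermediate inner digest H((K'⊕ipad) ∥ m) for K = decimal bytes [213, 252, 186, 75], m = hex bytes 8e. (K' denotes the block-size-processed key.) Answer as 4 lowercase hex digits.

037a

Key decimal bytes [213, 252, 186, 75] = d5 fc ba 4b is 4 bytes ≤ B = 5; zero-pad to 5 bytes: K' = d5 fc ba 4b 00.
K' ⊕ ipad = e3 ca 8c 7d 36.
Inner input = e3 ca 8c 7d 36 ∥ 8e.
Inner hash: sum = 227+202+140+125+54+142 = 890 → 03 7a.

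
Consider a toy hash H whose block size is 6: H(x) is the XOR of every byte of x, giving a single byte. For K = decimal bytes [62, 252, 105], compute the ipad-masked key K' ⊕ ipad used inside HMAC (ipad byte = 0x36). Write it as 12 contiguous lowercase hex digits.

Key decimal bytes [62, 252, 105] = 3e fc 69 is 3 bytes ≤ B = 6; zero-pad to 6 bytes: K' = 3e fc 69 00 00 00.
XOR each byte with 0x36: 3e⊕36=08, fc⊕36=ca, 69⊕36=5f, 00⊕36=36, 00⊕36=36, 00⊕36=36.

08ca5f363636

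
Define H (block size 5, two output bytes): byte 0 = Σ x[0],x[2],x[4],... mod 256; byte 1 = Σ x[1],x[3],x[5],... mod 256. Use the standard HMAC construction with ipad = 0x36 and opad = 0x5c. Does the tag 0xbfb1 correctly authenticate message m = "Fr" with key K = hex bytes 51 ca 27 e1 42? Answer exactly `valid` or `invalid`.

Key hex bytes 51 ca 27 e1 42 is exactly B = 5 bytes: K' = 51 ca 27 e1 42.
K' ⊕ ipad = 67 fc 11 d7 74; K' ⊕ opad = 0d 96 7b bd 1e.
Inner hash: even-index sum = 350 mod 256 = 94; odd-index sum = 537 mod 256 = 25 → 5e 19.
Outer hash (recomputed tag): even-index sum = 191 mod 256 = 191; odd-index sum = 433 mod 256 = 177 → bf b1.
Recomputed tag = bfb1; claimed = bfb1 → match.

valid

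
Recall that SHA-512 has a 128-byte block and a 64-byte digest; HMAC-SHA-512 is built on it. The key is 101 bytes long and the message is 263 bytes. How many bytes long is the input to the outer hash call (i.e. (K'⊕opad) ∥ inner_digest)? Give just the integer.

192

Key is 101 ≤ 128 bytes, zero-padded: |K'| = 128.
Outer input = (K'⊕opad) ∥ H(inner) → 128 + 64 = 192 bytes.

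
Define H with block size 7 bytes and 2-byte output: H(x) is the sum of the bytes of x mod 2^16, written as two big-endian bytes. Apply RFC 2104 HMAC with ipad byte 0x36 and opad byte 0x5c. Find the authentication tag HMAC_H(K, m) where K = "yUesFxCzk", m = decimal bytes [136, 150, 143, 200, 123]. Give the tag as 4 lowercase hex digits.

Key "yUesFxCzk" = 79 55 65 73 46 78 43 7a 6b is 9 bytes > B = 7, so hash it first: H(key) = 03 8c, then zero-pad to 7 bytes: K' = 03 8c 00 00 00 00 00.
K' ⊕ ipad = 35 ba 36 36 36 36 36.  K' ⊕ opad = 5f d0 5c 5c 5c 5c 5c.
Inner input = (K'⊕ipad) ∥ m = 35 ba 36 36 36 36 36 ∥ 88 96 8f c8 7b.
Inner hash: sum = 53+186+54+54+54+54+54+136+150+143+200+123 = 1261 → 04 ed.
Outer input = (K'⊕opad) ∥ inner = 5f d0 5c 5c 5c 5c 5c ∥ 04 ed.
Outer hash (tag): sum = 95+208+92+92+92+92+92+4+237 = 1004 → 03 ec.

03ec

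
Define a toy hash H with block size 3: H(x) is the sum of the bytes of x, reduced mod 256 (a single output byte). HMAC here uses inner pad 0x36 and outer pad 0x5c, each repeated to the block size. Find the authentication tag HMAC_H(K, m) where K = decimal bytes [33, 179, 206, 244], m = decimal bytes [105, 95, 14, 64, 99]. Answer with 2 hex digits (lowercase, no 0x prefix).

07

Key decimal bytes [33, 179, 206, 244] = 21 b3 ce f4 is 4 bytes > B = 3, so hash it first: H(key) = 96, then zero-pad to 3 bytes: K' = 96 00 00.
K' ⊕ ipad = a0 36 36.  K' ⊕ opad = ca 5c 5c.
Inner input = (K'⊕ipad) ∥ m = a0 36 36 ∥ 69 5f 0e 40 63.
Inner hash: sum = 160+54+54+105+95+14+64+99 = 645; mod 256 = 133 → 85.
Outer input = (K'⊕opad) ∥ inner = ca 5c 5c ∥ 85.
Outer hash (tag): sum = 202+92+92+133 = 519; mod 256 = 7 → 07.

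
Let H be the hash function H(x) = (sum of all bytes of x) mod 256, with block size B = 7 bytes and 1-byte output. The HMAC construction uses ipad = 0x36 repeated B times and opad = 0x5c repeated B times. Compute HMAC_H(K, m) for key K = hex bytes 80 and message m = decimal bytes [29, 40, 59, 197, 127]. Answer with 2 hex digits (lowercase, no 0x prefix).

Key hex bytes 80 is 1 byte ≤ B = 7; zero-pad to 7 bytes: K' = 80 00 00 00 00 00 00.
K' ⊕ ipad = b6 36 36 36 36 36 36.  K' ⊕ opad = dc 5c 5c 5c 5c 5c 5c.
Inner input = (K'⊕ipad) ∥ m = b6 36 36 36 36 36 36 ∥ 1d 28 3b c5 7f.
Inner hash: sum = 182+54+54+54+54+54+54+29+40+59+197+127 = 958; mod 256 = 190 → be.
Outer input = (K'⊕opad) ∥ inner = dc 5c 5c 5c 5c 5c 5c ∥ be.
Outer hash (tag): sum = 220+92+92+92+92+92+92+190 = 962; mod 256 = 194 → c2.

c2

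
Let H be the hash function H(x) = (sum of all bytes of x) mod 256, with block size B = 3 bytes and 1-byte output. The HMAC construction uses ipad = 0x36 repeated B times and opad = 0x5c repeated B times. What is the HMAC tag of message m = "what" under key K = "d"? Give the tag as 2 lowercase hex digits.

62

Key "d" = 64 is 1 byte ≤ B = 3; zero-pad to 3 bytes: K' = 64 00 00.
K' ⊕ ipad = 52 36 36.  K' ⊕ opad = 38 5c 5c.
Inner input = (K'⊕ipad) ∥ m = 52 36 36 ∥ 77 68 61 74.
Inner hash: sum = 82+54+54+119+104+97+116 = 626; mod 256 = 114 → 72.
Outer input = (K'⊕opad) ∥ inner = 38 5c 5c ∥ 72.
Outer hash (tag): sum = 56+92+92+114 = 354; mod 256 = 98 → 62.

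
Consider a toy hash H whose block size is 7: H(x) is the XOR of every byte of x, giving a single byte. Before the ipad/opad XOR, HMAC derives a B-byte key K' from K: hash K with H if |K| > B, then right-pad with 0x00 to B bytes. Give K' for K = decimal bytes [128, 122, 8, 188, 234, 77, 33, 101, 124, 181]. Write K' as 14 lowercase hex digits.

|K| = 10 > B = 7, so first hash the key.
H(K): XOR 80⊕7a⊕08⊕bc⊕ea⊕4d⊕21⊕65⊕7c⊕b5 = 64.
Zero-pad H(K) = 64 to 7 bytes: K' = 64 00 00 00 00 00 00.

64000000000000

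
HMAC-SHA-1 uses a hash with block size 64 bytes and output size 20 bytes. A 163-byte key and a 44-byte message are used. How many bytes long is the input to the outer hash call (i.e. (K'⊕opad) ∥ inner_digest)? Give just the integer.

84

Key is 163 > 64 bytes, so it is hashed to 20 bytes then zero-padded to 64: |K'| = 64.
Outer input = (K'⊕opad) ∥ H(inner) → 64 + 20 = 84 bytes.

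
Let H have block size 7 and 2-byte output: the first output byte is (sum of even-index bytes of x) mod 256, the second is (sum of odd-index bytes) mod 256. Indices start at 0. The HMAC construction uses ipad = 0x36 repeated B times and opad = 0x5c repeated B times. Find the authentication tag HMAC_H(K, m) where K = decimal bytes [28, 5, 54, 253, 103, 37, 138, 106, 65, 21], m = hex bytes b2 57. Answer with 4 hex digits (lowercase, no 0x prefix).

Key decimal bytes [28, 5, 54, 253, 103, 37, 138, 106, 65, 21] = 1c 05 36 fd 67 25 8a 6a 41 15 is 10 bytes > B = 7, so hash it first: H(key) = 84 a6, then zero-pad to 7 bytes: K' = 84 a6 00 00 00 00 00.
K' ⊕ ipad = b2 90 36 36 36 36 36.  K' ⊕ opad = d8 fa 5c 5c 5c 5c 5c.
Inner input = (K'⊕ipad) ∥ m = b2 90 36 36 36 36 36 ∥ b2 57.
Inner hash: even-index sum = 427 mod 256 = 171; odd-index sum = 430 mod 256 = 174 → ab ae.
Outer input = (K'⊕opad) ∥ inner = d8 fa 5c 5c 5c 5c 5c ∥ ab ae.
Outer hash (tag): even-index sum = 666 mod 256 = 154; odd-index sum = 605 mod 256 = 93 → 9a 5d.

9a5d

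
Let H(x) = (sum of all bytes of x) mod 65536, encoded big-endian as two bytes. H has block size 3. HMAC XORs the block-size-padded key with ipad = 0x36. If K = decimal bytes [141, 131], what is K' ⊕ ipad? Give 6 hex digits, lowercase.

Key decimal bytes [141, 131] = 8d 83 is 2 bytes ≤ B = 3; zero-pad to 3 bytes: K' = 8d 83 00.
XOR each byte with 0x36: 8d⊕36=bb, 83⊕36=b5, 00⊕36=36.

bbb536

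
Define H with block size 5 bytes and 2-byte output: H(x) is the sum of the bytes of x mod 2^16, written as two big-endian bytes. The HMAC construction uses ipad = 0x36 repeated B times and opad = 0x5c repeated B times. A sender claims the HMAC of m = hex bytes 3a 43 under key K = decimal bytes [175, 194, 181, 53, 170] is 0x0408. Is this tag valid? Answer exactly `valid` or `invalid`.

Key decimal bytes [175, 194, 181, 53, 170] = af c2 b5 35 aa is exactly B = 5 bytes: K' = af c2 b5 35 aa.
K' ⊕ ipad = 99 f4 83 03 9c; K' ⊕ opad = f3 9e e9 69 f6.
Inner hash: sum = 153+244+131+3+156+58+67 = 812 → 03 2c.
Outer hash (recomputed tag): sum = 243+158+233+105+246+3+44 = 1032 → 04 08.
Recomputed tag = 0408; claimed = 0408 → match.

valid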